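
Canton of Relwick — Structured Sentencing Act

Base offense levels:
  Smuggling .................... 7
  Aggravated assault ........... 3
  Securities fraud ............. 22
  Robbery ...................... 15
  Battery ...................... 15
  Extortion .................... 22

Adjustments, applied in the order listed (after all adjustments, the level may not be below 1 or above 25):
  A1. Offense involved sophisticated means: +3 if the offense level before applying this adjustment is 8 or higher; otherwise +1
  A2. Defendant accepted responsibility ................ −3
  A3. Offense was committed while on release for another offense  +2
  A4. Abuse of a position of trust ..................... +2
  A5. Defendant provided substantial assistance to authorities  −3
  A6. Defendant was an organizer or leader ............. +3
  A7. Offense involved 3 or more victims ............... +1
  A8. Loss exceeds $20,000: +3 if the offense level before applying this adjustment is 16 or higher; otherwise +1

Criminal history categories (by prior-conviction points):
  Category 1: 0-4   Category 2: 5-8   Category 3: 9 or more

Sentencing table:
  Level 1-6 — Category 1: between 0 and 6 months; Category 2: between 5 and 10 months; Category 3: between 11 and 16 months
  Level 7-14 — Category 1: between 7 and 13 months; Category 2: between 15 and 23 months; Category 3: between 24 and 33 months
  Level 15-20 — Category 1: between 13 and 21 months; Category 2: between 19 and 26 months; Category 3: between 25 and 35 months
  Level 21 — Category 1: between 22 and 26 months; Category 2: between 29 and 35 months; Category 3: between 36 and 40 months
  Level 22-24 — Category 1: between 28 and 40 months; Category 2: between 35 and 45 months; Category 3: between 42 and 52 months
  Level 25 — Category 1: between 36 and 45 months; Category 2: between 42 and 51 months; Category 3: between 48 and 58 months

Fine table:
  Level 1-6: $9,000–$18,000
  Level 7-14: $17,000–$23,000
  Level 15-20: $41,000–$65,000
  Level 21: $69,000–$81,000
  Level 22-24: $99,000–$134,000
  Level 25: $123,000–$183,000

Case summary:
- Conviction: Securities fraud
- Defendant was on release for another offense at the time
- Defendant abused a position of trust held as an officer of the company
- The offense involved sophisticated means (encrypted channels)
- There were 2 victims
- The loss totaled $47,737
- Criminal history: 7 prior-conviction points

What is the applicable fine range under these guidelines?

Base offense level for securities fraud: 22.
A1 applies (level before this adjustment is 22 ≥ 8, so +3): 22 + 3 = 25.
A2 does not apply.
A3 applies: 25 + 2 = 27.
A4 applies: 27 + 2 = 29.
A6 does not apply.
A7 does not apply.
A8 applies (level before this adjustment is 29 ≥ 16, so +3): 29 + 3 = 32.
Level 32 exceeds the maximum of 25; capped at 25.
Final offense level: 25.
Level 25 falls in the 25 band.
Fine table: Level 25 → $123,000–$183,000.

$123,000–$183,000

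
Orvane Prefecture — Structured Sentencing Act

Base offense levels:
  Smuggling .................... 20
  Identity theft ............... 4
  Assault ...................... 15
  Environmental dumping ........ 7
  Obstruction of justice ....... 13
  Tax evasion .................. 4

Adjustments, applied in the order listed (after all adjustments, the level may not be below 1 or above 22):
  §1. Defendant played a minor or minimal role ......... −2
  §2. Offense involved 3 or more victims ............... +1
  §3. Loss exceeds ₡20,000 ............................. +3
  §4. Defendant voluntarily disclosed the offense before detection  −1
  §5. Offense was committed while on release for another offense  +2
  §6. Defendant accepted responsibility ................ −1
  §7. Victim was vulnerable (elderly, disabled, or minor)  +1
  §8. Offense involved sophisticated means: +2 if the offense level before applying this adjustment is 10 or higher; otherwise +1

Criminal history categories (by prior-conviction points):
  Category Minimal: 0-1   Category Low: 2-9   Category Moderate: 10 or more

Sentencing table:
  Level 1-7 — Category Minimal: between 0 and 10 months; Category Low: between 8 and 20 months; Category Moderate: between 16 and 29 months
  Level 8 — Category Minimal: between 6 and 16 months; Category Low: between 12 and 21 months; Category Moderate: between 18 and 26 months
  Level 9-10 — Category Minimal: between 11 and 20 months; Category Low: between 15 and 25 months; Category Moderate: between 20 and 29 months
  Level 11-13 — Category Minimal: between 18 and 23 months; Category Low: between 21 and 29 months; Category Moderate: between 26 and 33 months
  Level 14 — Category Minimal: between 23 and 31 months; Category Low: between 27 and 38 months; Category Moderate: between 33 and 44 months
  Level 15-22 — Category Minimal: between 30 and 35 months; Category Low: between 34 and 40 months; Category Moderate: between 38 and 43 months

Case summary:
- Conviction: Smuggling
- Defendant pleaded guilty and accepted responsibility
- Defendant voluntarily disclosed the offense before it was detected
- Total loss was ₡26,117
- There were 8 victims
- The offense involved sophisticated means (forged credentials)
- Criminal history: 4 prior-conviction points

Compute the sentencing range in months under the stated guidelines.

34-40 months

Base offense level for smuggling: 20.
§2 applies: 20 + 1 = 21.
§3 applies: 21 + 3 = 24.
§4 applies: 24 − 1 = 23.
§5 does not apply.
§6 applies: 23 − 1 = 22.
§7 does not apply.
§8 applies (level before this adjustment is 22 ≥ 10, so +2): 22 + 2 = 24.
Level 24 exceeds the maximum of 22; capped at 22.
Final offense level: 22.
Criminal history: 4 prior points → Category Low (2-9).
Level 22 falls in the 15-22 band.
Grid: Level 15-22 × Category Low = 34-40 months.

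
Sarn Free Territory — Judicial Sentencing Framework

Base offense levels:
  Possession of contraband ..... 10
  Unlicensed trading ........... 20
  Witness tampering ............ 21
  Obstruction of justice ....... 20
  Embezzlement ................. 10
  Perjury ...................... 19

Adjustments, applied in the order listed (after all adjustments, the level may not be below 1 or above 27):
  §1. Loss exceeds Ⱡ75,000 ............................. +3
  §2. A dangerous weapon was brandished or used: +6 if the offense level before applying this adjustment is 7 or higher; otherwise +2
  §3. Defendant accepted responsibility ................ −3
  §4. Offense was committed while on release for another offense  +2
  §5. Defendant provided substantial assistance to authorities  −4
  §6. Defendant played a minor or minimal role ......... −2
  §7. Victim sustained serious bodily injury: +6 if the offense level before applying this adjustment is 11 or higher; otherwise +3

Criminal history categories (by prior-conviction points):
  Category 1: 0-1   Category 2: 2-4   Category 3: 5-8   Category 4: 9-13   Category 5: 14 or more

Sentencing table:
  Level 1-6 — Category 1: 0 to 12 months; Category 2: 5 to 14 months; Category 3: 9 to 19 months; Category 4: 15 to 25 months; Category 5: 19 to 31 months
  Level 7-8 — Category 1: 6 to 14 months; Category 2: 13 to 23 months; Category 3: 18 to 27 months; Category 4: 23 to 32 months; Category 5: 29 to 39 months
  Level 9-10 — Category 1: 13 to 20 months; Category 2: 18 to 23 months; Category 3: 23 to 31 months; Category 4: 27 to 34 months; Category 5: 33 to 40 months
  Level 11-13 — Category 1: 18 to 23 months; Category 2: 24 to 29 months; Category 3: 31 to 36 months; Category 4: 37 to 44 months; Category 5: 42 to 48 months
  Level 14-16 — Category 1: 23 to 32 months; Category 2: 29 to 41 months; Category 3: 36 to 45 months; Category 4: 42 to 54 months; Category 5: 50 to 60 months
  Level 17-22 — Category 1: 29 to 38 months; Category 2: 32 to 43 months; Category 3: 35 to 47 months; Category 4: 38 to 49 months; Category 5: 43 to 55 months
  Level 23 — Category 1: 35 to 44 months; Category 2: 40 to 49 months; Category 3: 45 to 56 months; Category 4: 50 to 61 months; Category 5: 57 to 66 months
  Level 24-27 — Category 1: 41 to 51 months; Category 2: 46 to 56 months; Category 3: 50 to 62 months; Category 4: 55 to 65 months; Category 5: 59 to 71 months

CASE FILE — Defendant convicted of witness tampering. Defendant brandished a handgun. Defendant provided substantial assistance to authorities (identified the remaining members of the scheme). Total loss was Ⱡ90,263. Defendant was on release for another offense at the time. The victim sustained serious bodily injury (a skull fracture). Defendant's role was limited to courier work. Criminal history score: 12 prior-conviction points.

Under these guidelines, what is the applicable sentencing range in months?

Base offense level for witness tampering: 21.
§1 applies: 21 + 3 = 24.
§2 applies (level before this adjustment is 24 ≥ 7, so +6): 24 + 6 = 30.
§3 does not apply.
§4 applies: 30 + 2 = 32.
§5 applies: 32 − 4 = 28.
§6 applies: 28 − 2 = 26.
§7 applies (level before this adjustment is 26 ≥ 11, so +6): 26 + 6 = 32.
Level 32 exceeds the maximum of 27; capped at 27.
Final offense level: 27.
Criminal history: 12 prior points → Category 4 (9-13).
Level 27 falls in the 24-27 band.
Grid: Level 24-27 × Category 4 = 55-65 months.

55-65 months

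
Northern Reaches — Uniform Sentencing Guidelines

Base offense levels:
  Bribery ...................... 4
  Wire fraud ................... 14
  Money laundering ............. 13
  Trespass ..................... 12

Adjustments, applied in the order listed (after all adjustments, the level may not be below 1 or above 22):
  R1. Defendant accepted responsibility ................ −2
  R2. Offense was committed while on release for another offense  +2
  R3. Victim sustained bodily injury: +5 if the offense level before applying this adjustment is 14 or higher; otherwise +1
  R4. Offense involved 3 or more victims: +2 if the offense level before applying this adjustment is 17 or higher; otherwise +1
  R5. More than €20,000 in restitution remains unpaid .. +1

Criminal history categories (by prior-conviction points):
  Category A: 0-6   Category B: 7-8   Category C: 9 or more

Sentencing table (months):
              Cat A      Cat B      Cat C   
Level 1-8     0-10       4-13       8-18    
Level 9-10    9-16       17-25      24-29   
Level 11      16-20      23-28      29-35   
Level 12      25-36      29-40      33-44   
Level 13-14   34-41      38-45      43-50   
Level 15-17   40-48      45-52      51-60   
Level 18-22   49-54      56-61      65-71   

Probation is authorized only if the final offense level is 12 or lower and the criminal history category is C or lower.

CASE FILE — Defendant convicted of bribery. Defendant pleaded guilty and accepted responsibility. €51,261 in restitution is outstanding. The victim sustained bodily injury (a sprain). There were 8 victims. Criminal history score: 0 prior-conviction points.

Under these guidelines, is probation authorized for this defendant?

Base offense level for bribery: 4.
R1 applies: 4 − 2 = 2.
R2 does not apply.
R3 applies (level before this adjustment is 2 < 14, so +1): 2 + 1 = 3.
R4 applies (level before this adjustment is 3 < 17, so +1): 3 + 1 = 4.
R5 applies: 4 + 1 = 5.
Final offense level: 5.
Criminal history: 0 prior points → Category A (0-6).
Level 5 falls in the 1-8 band.
Grid: Level 1-8 × Category A = 0-10 months.
Probation check: level 5 ≤ 12 and category A ≤ C → eligible.

Yes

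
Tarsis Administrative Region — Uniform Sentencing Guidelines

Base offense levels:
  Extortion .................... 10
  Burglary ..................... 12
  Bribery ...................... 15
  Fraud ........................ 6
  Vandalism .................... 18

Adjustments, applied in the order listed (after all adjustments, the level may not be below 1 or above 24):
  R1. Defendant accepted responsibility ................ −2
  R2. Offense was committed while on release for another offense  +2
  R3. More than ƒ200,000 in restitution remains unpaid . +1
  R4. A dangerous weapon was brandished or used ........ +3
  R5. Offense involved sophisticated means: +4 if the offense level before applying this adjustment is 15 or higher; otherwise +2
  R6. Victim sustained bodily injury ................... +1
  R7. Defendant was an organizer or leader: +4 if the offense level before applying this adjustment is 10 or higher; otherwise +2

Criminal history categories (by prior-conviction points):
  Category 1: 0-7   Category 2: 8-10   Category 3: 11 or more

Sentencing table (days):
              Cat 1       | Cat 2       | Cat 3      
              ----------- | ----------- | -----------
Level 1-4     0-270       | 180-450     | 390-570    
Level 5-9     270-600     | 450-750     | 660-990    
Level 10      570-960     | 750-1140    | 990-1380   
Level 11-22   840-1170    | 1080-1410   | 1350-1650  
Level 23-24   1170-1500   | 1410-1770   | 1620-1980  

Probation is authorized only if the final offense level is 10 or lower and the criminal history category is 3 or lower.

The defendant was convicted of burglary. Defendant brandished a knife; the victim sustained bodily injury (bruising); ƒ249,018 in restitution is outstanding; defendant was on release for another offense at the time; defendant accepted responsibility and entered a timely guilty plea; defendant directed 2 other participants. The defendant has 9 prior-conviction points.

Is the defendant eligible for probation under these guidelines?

No

Base offense level for burglary: 12.
R1 applies: 12 − 2 = 10.
R2 applies: 10 + 2 = 12.
R3 applies: 12 + 1 = 13.
R4 applies: 13 + 3 = 16.
R6 applies: 16 + 1 = 17.
R7 applies (level before this adjustment is 17 ≥ 10, so +4): 17 + 4 = 21.
Final offense level: 21.
Criminal history: 9 prior points → Category 2 (8-10).
Level 21 falls in the 11-22 band.
Grid: Level 11-22 × Category 2 = 1080-1410 days.
Probation check: level 21 > 10 and category 2 ≤ 3 → not eligible.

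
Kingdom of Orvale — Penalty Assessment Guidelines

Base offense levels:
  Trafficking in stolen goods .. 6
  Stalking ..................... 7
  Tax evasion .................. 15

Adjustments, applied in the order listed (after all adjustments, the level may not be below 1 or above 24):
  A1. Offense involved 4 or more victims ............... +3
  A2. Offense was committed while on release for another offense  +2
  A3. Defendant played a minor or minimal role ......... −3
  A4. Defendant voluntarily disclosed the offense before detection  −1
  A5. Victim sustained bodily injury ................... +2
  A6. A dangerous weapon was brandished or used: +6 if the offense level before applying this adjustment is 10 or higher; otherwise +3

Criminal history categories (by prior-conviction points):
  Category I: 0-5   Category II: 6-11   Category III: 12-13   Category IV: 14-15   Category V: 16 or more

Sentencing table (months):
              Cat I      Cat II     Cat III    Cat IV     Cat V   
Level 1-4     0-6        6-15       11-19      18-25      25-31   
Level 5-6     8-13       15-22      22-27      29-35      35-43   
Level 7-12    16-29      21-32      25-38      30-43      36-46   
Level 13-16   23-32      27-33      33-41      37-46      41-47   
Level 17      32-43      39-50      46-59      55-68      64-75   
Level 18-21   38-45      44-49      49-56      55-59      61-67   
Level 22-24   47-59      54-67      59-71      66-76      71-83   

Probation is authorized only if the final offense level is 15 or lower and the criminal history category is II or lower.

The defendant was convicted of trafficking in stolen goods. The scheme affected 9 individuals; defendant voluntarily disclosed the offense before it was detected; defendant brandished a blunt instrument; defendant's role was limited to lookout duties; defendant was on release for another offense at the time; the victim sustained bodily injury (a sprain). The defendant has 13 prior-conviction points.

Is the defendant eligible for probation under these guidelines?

No

Base offense level for trafficking in stolen goods: 6.
A1 applies: 6 + 3 = 9.
A2 applies: 9 + 2 = 11.
A3 applies: 11 − 3 = 8.
A4 applies: 8 − 1 = 7.
A5 applies: 7 + 2 = 9.
A6 applies (level before this adjustment is 9 < 10, so +3): 9 + 3 = 12.
Final offense level: 12.
Criminal history: 13 prior points → Category III (12-13).
Level 12 falls in the 7-12 band.
Grid: Level 7-12 × Category III = 25-38 months.
Probation check: level 12 ≤ 15 and category III > II → not eligible.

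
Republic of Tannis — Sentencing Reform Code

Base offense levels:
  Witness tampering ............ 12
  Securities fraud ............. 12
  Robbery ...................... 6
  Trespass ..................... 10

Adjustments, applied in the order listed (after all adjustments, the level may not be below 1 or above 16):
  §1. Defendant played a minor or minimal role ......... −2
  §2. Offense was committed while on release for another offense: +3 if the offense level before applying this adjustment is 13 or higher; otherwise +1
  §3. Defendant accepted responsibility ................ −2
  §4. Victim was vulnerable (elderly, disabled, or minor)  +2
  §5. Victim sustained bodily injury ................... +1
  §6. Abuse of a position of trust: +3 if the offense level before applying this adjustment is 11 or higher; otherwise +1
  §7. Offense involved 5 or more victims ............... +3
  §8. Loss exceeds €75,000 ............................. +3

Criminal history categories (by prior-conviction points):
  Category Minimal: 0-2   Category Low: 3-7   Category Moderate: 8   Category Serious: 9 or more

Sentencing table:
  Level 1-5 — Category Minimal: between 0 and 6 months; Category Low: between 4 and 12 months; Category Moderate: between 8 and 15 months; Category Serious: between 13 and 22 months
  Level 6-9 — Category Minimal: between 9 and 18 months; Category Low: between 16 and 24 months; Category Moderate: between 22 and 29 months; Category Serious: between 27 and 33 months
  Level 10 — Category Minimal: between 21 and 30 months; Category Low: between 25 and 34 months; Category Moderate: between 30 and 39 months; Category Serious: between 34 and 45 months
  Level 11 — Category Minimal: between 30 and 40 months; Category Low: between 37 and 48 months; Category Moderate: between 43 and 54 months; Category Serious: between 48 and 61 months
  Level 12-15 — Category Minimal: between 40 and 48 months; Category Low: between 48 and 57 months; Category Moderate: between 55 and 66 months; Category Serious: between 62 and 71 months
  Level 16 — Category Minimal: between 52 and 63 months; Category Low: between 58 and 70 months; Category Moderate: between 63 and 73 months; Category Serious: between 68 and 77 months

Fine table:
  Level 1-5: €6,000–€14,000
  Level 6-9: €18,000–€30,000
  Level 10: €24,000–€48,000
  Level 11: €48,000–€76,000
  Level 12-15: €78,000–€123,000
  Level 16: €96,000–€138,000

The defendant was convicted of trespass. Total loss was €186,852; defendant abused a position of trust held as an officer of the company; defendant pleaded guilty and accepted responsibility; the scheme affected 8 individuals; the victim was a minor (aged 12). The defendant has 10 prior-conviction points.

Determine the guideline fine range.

Base offense level for trespass: 10.
§3 applies: 10 − 2 = 8.
§4 applies: 8 + 2 = 10.
§6 applies (level before this adjustment is 10 < 11, so +1): 10 + 1 = 11.
§7 applies: 11 + 3 = 14.
§8 applies: 14 + 3 = 17.
Level 17 exceeds the maximum of 16; capped at 16.
Final offense level: 16.
Level 16 falls in the 16 band.
Fine table: Level 16 → €96,000–€138,000.

€96,000–€138,000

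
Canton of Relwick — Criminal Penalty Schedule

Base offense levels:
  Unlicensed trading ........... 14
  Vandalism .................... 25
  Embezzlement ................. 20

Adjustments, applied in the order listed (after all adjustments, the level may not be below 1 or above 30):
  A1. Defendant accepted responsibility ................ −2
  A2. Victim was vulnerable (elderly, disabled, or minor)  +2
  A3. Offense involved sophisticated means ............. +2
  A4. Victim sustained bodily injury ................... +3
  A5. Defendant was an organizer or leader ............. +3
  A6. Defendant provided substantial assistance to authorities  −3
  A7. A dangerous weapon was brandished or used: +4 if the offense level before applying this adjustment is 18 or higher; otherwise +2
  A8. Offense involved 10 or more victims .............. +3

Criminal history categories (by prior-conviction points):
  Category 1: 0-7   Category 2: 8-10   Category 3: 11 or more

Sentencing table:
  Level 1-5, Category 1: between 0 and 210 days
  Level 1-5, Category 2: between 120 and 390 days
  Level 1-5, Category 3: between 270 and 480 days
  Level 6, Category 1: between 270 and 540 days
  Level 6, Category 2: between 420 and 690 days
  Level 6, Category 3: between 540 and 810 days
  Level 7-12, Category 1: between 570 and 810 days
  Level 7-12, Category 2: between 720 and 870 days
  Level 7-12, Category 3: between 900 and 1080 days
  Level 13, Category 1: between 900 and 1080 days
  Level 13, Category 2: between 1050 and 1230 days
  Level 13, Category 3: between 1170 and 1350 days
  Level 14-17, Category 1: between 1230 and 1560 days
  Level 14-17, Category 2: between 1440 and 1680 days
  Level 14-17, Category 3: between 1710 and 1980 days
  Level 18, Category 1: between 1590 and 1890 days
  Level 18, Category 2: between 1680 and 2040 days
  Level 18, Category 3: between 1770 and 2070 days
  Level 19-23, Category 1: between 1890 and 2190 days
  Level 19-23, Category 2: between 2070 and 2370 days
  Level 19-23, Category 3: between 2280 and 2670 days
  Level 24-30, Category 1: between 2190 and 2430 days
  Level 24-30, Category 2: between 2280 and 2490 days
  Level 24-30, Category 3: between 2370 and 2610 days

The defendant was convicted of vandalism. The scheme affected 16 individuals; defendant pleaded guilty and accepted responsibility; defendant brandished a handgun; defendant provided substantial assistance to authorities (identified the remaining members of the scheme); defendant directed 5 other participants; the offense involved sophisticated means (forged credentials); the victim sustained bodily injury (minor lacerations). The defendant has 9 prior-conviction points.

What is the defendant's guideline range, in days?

2280-2490 days

Base offense level for vandalism: 25.
A1 applies: 25 − 2 = 23.
A2 does not apply.
A3 applies: 23 + 2 = 25.
A4 applies: 25 + 3 = 28.
A5 applies: 28 + 3 = 31.
A6 applies: 31 − 3 = 28.
A7 applies (level before this adjustment is 28 ≥ 18, so +4): 28 + 4 = 32.
A8 applies: 32 + 3 = 35.
Level 35 exceeds the maximum of 30; capped at 30.
Final offense level: 30.
Criminal history: 9 prior points → Category 2 (8-10).
Level 30 falls in the 24-30 band.
Grid: Level 24-30 × Category 2 = 2280-2490 days.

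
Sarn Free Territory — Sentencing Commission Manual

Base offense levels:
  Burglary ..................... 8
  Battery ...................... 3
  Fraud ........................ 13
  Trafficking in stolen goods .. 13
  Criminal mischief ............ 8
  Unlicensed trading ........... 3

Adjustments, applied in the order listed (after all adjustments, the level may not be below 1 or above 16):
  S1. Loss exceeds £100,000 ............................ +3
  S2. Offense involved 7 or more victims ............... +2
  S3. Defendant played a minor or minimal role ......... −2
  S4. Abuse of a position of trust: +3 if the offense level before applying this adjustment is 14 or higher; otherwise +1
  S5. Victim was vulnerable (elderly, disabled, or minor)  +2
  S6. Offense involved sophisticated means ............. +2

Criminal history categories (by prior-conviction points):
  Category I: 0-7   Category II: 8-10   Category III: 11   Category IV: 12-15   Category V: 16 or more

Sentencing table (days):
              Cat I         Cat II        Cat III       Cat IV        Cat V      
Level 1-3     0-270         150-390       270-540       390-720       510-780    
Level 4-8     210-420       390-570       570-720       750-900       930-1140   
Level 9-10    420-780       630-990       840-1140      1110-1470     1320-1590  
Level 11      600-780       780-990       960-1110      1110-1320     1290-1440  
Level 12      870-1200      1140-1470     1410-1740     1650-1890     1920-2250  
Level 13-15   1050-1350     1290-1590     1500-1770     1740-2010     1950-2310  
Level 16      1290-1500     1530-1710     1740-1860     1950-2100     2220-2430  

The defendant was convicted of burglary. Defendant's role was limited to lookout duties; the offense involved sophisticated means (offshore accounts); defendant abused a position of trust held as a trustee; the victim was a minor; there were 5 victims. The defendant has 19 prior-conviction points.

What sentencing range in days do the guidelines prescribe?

Base offense level for burglary: 8.
S3 applies: 8 − 2 = 6.
S4 applies (level before this adjustment is 6 < 14, so +1): 6 + 1 = 7.
S5 applies: 7 + 2 = 9.
S6 applies: 9 + 2 = 11.
Final offense level: 11.
Criminal history: 19 prior points → Category V (16+).
Level 11 falls in the 11 band.
Grid: Level 11 × Category V = 1290-1440 days.

1290-1440 days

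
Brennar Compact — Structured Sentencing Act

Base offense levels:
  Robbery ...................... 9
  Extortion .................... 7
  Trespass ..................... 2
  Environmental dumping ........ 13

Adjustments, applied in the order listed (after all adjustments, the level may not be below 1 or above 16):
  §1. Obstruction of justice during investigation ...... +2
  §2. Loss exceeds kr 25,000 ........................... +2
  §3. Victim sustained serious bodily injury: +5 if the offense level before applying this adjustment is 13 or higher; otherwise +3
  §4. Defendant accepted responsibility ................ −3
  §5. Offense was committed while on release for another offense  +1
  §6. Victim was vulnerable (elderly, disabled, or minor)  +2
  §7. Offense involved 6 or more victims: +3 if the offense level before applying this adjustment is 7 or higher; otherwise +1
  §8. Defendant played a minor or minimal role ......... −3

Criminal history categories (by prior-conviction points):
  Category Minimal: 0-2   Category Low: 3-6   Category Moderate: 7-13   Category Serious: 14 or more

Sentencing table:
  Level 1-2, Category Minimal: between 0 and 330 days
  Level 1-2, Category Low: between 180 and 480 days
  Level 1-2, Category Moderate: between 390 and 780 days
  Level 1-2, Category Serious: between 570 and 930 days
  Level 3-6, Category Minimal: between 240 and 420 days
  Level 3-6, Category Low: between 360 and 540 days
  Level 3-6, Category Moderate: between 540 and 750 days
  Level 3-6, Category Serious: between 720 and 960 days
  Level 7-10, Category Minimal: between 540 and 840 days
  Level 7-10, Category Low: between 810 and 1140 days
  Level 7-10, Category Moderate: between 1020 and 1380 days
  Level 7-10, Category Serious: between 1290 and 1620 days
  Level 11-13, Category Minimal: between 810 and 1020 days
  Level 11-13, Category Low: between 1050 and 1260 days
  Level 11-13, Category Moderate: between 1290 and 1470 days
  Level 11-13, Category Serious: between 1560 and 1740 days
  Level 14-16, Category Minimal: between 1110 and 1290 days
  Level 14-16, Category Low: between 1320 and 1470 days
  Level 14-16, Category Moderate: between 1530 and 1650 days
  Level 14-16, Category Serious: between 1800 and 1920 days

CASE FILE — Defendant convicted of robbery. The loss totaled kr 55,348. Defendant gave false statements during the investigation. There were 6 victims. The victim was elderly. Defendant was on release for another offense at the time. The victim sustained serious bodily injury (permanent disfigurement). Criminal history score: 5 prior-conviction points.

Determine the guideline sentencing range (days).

Base offense level for robbery: 9.
§1 applies: 9 + 2 = 11.
§2 applies: 11 + 2 = 13.
§3 applies (level before this adjustment is 13 ≥ 13, so +5): 13 + 5 = 18.
§4 does not apply.
§5 applies: 18 + 1 = 19.
§6 applies: 19 + 2 = 21.
§7 applies (level before this adjustment is 21 ≥ 7, so +3): 21 + 3 = 24.
§8 does not apply.
Level 24 exceeds the maximum of 16; capped at 16.
Final offense level: 16.
Criminal history: 5 prior points → Category Low (3-6).
Level 16 falls in the 14-16 band.
Grid: Level 14-16 × Category Low = 1320-1470 days.

1320-1470 days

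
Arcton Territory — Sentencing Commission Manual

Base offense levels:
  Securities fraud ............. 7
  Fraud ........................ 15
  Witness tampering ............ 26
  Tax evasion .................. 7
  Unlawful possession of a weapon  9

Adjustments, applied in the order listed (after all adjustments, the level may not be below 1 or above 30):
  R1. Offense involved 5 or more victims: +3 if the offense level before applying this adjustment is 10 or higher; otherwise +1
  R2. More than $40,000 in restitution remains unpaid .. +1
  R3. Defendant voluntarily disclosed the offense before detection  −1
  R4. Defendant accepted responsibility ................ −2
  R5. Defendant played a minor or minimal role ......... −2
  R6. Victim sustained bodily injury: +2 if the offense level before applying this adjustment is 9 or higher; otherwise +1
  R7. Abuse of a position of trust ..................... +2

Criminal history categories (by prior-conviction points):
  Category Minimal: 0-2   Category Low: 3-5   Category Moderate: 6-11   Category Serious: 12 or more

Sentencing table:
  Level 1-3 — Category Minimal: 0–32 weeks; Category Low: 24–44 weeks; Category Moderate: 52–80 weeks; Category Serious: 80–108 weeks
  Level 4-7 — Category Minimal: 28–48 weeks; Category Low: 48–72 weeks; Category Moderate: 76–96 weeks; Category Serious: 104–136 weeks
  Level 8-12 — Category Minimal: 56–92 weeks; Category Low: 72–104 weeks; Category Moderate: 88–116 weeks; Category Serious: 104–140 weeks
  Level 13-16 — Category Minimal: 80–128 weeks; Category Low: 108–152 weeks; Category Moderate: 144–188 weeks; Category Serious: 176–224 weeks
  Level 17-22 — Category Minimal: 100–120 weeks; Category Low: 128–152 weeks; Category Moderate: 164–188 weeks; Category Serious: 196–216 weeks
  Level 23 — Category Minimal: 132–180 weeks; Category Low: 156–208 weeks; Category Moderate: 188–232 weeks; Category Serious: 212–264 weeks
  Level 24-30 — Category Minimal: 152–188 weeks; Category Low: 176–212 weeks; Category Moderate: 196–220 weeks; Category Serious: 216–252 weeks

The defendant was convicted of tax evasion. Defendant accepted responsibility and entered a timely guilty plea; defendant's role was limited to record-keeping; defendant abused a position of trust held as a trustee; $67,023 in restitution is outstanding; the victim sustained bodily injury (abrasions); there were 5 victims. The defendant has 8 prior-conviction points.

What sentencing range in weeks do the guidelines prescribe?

88-116 weeks

Base offense level for tax evasion: 7.
R1 applies (level before this adjustment is 7 < 10, so +1): 7 + 1 = 8.
R2 applies: 8 + 1 = 9.
R4 applies: 9 − 2 = 7.
R5 applies: 7 − 2 = 5.
R6 applies (level before this adjustment is 5 < 9, so +1): 5 + 1 = 6.
R7 applies: 6 + 2 = 8.
Final offense level: 8.
Criminal history: 8 prior points → Category Moderate (6-11).
Level 8 falls in the 8-12 band.
Grid: Level 8-12 × Category Moderate = 88-116 weeks.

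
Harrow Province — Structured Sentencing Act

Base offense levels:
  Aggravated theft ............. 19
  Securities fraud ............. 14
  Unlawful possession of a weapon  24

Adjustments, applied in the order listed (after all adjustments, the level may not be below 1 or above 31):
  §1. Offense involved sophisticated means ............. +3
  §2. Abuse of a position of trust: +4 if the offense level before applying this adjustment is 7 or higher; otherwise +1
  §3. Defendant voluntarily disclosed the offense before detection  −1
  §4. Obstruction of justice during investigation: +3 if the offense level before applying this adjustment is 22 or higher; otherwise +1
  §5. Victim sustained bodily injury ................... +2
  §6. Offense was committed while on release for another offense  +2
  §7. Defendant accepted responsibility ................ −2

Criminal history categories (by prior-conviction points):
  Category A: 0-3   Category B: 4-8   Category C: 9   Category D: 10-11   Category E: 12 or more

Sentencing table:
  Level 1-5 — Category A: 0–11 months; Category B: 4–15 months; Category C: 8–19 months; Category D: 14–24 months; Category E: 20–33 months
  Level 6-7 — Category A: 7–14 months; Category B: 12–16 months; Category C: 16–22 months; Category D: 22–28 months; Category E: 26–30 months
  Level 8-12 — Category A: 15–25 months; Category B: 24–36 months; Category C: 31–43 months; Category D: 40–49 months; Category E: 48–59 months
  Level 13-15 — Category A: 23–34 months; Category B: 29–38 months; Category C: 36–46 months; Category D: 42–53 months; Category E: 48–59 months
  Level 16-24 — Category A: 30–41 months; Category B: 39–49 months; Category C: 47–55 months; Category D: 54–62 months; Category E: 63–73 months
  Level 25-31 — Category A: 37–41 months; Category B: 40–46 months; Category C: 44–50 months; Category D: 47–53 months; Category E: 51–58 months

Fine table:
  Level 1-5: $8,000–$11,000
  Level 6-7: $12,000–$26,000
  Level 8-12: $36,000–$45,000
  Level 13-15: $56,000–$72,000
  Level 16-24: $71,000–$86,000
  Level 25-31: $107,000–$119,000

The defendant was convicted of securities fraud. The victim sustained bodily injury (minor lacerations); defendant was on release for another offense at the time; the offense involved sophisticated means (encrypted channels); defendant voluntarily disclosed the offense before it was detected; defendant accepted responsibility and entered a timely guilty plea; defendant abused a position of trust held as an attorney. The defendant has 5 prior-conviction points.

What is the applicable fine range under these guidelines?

$71,000–$86,000

Base offense level for securities fraud: 14.
§1 applies: 14 + 3 = 17.
§2 applies (level before this adjustment is 17 ≥ 7, so +4): 17 + 4 = 21.
§3 applies: 21 − 1 = 20.
§4 does not apply.
§5 applies: 20 + 2 = 22.
§6 applies: 22 + 2 = 24.
§7 applies: 24 − 2 = 22.
Final offense level: 22.
Level 22 falls in the 16-24 band.
Fine table: Level 16-24 → $71,000–$86,000.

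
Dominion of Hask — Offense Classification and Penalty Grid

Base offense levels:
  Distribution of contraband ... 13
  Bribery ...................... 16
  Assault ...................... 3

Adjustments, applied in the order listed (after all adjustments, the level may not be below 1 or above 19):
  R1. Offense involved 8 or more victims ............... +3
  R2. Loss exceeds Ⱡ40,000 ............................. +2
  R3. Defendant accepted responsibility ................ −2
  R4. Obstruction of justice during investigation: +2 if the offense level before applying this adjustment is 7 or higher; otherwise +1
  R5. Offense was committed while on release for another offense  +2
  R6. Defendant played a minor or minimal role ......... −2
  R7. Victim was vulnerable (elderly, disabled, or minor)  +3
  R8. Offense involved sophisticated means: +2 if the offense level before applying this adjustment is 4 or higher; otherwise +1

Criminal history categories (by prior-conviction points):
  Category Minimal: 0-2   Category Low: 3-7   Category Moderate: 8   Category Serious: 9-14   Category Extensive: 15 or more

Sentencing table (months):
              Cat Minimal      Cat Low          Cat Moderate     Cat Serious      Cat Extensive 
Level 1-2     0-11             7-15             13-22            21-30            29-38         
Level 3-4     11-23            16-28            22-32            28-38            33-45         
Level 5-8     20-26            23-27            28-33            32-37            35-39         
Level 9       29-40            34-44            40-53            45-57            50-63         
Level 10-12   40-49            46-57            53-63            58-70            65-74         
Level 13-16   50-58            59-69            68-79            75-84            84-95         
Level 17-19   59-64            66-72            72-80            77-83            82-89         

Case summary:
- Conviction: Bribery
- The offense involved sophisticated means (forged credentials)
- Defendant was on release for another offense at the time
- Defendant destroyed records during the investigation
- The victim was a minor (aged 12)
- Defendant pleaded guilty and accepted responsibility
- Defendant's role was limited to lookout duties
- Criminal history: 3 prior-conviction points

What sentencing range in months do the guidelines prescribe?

66-72 months

Base offense level for bribery: 16.
R1 does not apply.
R2 does not apply.
R3 applies: 16 − 2 = 14.
R4 applies (level before this adjustment is 14 ≥ 7, so +2): 14 + 2 = 16.
R5 applies: 16 + 2 = 18.
R6 applies: 18 − 2 = 16.
R7 applies: 16 + 3 = 19.
R8 applies (level before this adjustment is 19 ≥ 4, so +2): 19 + 2 = 21.
Level 21 exceeds the maximum of 19; capped at 19.
Final offense level: 19.
Criminal history: 3 prior points → Category Low (3-7).
Level 19 falls in the 17-19 band.
Grid: Level 17-19 × Category Low = 66-72 months.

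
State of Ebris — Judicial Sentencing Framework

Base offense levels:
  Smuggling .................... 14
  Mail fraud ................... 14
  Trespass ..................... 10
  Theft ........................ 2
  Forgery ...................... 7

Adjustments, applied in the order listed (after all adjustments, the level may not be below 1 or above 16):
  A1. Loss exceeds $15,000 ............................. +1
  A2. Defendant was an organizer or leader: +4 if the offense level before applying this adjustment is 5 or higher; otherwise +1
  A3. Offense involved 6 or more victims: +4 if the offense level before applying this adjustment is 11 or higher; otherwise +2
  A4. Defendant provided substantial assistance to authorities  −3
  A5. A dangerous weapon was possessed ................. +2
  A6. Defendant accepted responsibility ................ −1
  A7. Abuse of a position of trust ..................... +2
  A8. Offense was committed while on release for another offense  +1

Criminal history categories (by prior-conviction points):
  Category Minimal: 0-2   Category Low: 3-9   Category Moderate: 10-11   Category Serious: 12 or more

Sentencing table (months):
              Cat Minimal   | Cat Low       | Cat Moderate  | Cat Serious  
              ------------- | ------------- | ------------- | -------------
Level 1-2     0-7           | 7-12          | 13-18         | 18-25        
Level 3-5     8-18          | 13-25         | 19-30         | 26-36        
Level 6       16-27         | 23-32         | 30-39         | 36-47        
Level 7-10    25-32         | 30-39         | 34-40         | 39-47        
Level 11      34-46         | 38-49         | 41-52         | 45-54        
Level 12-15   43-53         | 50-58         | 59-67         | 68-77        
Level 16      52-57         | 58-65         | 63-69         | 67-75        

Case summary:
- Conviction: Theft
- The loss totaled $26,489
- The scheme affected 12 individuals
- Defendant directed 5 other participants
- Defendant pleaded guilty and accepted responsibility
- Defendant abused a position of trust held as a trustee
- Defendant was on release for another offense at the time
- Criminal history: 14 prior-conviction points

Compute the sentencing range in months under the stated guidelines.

39-47 months

Base offense level for theft: 2.
A1 applies: 2 + 1 = 3.
A2 applies (level before this adjustment is 3 < 5, so +1): 3 + 1 = 4.
A3 applies (level before this adjustment is 4 < 11, so +2): 4 + 2 = 6.
A4 does not apply.
A5 does not apply.
A6 applies: 6 − 1 = 5.
A7 applies: 5 + 2 = 7.
A8 applies: 7 + 1 = 8.
Final offense level: 8.
Criminal history: 14 prior points → Category Serious (12+).
Level 8 falls in the 7-10 band.
Grid: Level 7-10 × Category Serious = 39-47 months.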